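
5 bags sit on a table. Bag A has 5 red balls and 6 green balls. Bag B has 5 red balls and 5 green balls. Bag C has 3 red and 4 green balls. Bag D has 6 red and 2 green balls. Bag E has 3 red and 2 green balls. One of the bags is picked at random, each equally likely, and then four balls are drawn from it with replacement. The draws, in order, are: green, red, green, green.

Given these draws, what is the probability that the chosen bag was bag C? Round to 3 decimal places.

The likelihood of the observed sequence under each hypothesis: P(data | bag A) = (6/11)(5/11)(6/11)(6/11) = 0.073765; P(data | bag B) = (5/10)(5/10)(5/10)(5/10) = 0.0625; P(data | bag C) = (4/7)(3/7)(4/7)(4/7) = 0.079967; P(data | bag D) = (2/8)(6/8)(2/8)(2/8) = 0.011719; P(data | bag E) = (2/5)(3/5)(2/5)(2/5) = 0.0384.
Weighting by the prior gives 1/5 · 0.073765 = 0.014753, 1/5 · 0.0625 = 0.0125, 1/5 · 0.079967 = 0.015993, 1/5 · 0.011719 = 0.0023437, 1/5 · 0.0384 = 0.00768; with total 0.05327.
Hence P(bag C | data) = (0.015993) / (0.05327) = 0.30023.

0.300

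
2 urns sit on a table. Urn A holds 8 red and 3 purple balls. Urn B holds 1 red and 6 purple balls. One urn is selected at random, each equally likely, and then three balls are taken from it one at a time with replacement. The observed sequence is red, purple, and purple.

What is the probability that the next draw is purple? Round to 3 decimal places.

0.658

The likelihood of the observed sequence under each hypothesis: P(data | urn A) = (8/11)(3/11)(3/11) = 0.054095; P(data | urn B) = (1/7)(6/7)(6/7) = 0.10496.
Weighting by the prior gives 1/2 · 0.054095 = 0.027047, 1/2 · 0.10496 = 0.052478; these sum to 0.079525.
Dividing through by the total gives posterior P(urn A | data) = 0.34011, P(urn B | data) = 0.65989.
The predictive probability is P(purple next | data) = (3/11)(0.34011) + (6/7)(0.65989) = 0.65838.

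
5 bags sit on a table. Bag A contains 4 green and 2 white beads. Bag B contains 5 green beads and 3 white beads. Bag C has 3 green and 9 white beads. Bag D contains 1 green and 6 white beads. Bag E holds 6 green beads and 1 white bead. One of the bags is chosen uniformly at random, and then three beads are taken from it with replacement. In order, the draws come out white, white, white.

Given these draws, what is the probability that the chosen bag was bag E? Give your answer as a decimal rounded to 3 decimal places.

0.003

Under each hypothesis, the probability of the observed sequence is: P(data | bag A) = (2/6)(2/6)(2/6) = 0.037037; P(data | bag B) = (3/8)(3/8)(3/8) = 0.052734; P(data | bag C) = (9/12)(9/12)(9/12) = 0.42188; P(data | bag D) = (6/7)(6/7)(6/7) = 0.62974; P(data | bag E) = (1/7)(1/7)(1/7) = 0.0029155.
The prior-weighted likelihoods are 1/5 · 0.037037 = 0.0074074, 1/5 · 0.052734 = 0.010547, 1/5 · 0.42188 = 0.084375, 1/5 · 0.62974 = 0.12595, 1/5 · 0.0029155 = 0.00058309; with total 0.22886.
Therefore the posterior P(bag E | data) = (0.00058309) / (0.22886) = 0.0025478.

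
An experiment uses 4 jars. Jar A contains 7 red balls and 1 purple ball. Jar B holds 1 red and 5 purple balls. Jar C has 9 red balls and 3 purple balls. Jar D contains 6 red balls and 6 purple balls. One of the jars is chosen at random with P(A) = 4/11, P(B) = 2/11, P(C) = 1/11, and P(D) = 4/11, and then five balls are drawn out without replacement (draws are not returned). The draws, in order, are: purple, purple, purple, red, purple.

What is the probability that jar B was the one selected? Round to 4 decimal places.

0.7857

Compute the likelihood of the observed sequence for each case: P(data | jar A) = (1/8)(0/7) = 0; P(data | jar B) = (5/6)(4/5)(3/4)(1/3)(2/2) = 1/6; P(data | jar C) = (3/12)(2/11)(1/10)(9/9)(0/8) = 0; P(data | jar D) = (6/12)(5/11)(4/10)(6/9)(3/8) = 1/44.
Weighting by the prior gives 4/11 · 0 = 0, 2/11 · 1/6 = 1/33, 1/11 · 0 = 0, 4/11 · 1/44 = 1/121; summing to 14/363.
Therefore the posterior P(jar B | data) = (1/33) / (14/363) = 11/14.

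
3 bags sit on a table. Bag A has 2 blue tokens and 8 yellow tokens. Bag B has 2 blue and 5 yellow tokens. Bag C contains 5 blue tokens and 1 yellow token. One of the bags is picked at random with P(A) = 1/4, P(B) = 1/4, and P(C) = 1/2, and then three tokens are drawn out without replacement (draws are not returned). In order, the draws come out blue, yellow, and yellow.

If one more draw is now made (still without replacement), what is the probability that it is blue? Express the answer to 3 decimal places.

0.202

The likelihood of the observed sequence under each hypothesis: P(data | bag A) = (2/10)(8/9)(7/8) = 0.15556; P(data | bag B) = (2/7)(5/6)(4/5) = 0.19048; P(data | bag C) = (5/6)(1/5)(0/4) = 0.
Multiplying each by its prior: 1/4 · 0.15556 = 0.038889, 1/4 · 0.19048 = 0.047619, 1/2 · 0 = 0; these sum to 0.086508.
Dividing through by the total gives posterior P(bag A | data) = 0.44954, P(bag B | data) = 0.55046, P(bag C | data) = 0.
Averaging over the posterior, P(blue next | data) = (1/7)(0.44954) + (1/4)(0.55046) = 0.20183.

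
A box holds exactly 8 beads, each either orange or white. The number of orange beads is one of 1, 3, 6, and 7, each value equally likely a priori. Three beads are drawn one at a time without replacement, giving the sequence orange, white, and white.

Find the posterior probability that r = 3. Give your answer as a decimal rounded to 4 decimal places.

Under each hypothesis, the probability of the observed sequence is: P(data | r = 1) = (1/8)(7/7)(6/6) = 1/8; P(data | r = 3) = (3/8)(5/7)(4/6) = 5/28; P(data | r = 6) = (6/8)(2/7)(1/6) = 1/28; P(data | r = 7) = (7/8)(1/7)(0/6) = 0.
Weighting by the prior gives 1/4 · 1/8 = 1/32, 1/4 · 5/28 = 5/112, 1/4 · 1/28 = 1/112, 1/4 · 0 = 0; summing to 19/224.
So P(r = 3 | data) = (5/112) / (19/224) = 10/19.

0.5263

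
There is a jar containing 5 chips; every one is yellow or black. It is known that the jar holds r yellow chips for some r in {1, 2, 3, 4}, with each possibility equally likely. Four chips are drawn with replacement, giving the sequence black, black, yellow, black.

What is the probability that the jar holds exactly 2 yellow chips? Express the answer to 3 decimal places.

The likelihood of the observed sequence under each hypothesis: P(data | r = 1) = (4/5)(4/5)(1/5)(4/5) = 0.1024; P(data | r = 2) = (3/5)(3/5)(2/5)(3/5) = 0.0864; P(data | r = 3) = (2/5)(2/5)(3/5)(2/5) = 0.0384; P(data | r = 4) = (1/5)(1/5)(4/5)(1/5) = 0.0064.
Weighting by the prior gives 1/4 · 0.1024 = 0.0256, 1/4 · 0.0864 = 0.0216, 1/4 · 0.0384 = 0.0096, 1/4 · 0.0064 = 0.0016; with total 0.0584.
Therefore the posterior P(r = 2 | data) = (0.0216) / (0.0584) = 0.36986.

0.370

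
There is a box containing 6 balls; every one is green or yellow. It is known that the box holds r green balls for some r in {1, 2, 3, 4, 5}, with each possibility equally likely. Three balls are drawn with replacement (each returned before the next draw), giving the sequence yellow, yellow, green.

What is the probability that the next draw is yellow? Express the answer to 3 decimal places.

0.589

For each hypothesis, P(data | H) works out to: P(data | r = 1) = (5/6)(5/6)(1/6) = 25/216; P(data | r = 2) = (4/6)(4/6)(2/6) = 4/27; P(data | r = 3) = (3/6)(3/6)(3/6) = 1/8; P(data | r = 4) = (2/6)(2/6)(4/6) = 2/27; P(data | r = 5) = (1/6)(1/6)(5/6) = 5/216.
The prior-weighted likelihoods are 1/5 · 25/216 = 5/216, 1/5 · 4/27 = 4/135, 1/5 · 1/8 = 1/40, 1/5 · 2/27 = 2/135, 1/5 · 5/216 = 1/216; summing to 7/72.
The posterior is then P(r = 1 | data) = 5/21, P(r = 2 | data) = 32/105, P(r = 3 | data) = 9/35, P(r = 4 | data) = 16/105, P(r = 5 | data) = 1/21.
The predictive probability is P(yellow next | data) = (5/6)(5/21) + (2/3)(32/105) + (1/2)(9/35) + (1/3)(16/105) + (1/6)(1/21) = 53/90.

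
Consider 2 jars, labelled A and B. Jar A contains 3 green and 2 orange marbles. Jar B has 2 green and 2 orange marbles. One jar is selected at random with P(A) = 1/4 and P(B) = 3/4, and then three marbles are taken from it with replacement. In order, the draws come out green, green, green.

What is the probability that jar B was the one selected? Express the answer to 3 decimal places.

0.635

For each hypothesis, P(data | H) works out to: P(data | jar A) = (3/5)(3/5)(3/5) = 0.216; P(data | jar B) = (2/4)(2/4)(2/4) = 0.125.
The prior-weighted likelihoods are 1/4 · 0.216 = 0.054, 3/4 · 0.125 = 0.09375; these sum to 0.14775.
Hence P(jar B | data) = (0.09375) / (0.14775) = 0.63452.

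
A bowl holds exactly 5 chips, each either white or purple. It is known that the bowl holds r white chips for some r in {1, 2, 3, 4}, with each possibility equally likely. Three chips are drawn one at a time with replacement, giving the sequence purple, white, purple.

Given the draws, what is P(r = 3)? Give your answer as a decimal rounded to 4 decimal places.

For each hypothesis, P(data | H) works out to: P(data | r = 1) = (4/5)(1/5)(4/5) = 16/125; P(data | r = 2) = (3/5)(2/5)(3/5) = 18/125; P(data | r = 3) = (2/5)(3/5)(2/5) = 12/125; P(data | r = 4) = (1/5)(4/5)(1/5) = 4/125.
Weighting by the prior gives 1/4 · 16/125 = 4/125, 1/4 · 18/125 = 9/250, 1/4 · 12/125 = 3/125, 1/4 · 4/125 = 1/125; summing to 1/10.
So P(r = 3 | data) = (3/125) / (1/10) = 6/25.

0.2400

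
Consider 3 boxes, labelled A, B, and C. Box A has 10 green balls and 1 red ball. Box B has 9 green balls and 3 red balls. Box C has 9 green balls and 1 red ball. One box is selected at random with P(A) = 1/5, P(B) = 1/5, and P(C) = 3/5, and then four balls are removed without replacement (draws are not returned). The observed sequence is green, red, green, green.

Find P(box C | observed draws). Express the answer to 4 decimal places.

0.5789

For each hypothesis, P(data | H) works out to: P(data | box A) = (10/11)(1/10)(9/9)(8/8) = 1/11; P(data | box B) = (9/12)(3/11)(8/10)(7/9) = 7/55; P(data | box C) = (9/10)(1/9)(8/8)(7/7) = 1/10.
Weighting by the prior gives 1/5 · 1/11 = 1/55, 1/5 · 7/55 = 7/275, 3/5 · 1/10 = 3/50; these sum to 57/550.
Therefore the posterior P(box C | data) = (3/50) / (57/550) = 11/19.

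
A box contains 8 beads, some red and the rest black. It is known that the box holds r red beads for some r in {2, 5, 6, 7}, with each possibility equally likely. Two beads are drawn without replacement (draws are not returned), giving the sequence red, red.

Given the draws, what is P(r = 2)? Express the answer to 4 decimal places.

The likelihood of the observed sequence under each hypothesis: P(data | r = 2) = (2/8)(1/7) = 1/28; P(data | r = 5) = (5/8)(4/7) = 5/14; P(data | r = 6) = (6/8)(5/7) = 15/28; P(data | r = 7) = (7/8)(6/7) = 3/4.
The prior-weighted likelihoods are 1/4 · 1/28 = 1/112, 1/4 · 5/14 = 5/56, 1/4 · 15/28 = 15/112, 1/4 · 3/4 = 3/16; summing to 47/112.
By Bayes' rule, P(r = 2 | data) = (1/112) / (47/112) = 1/47.

0.0213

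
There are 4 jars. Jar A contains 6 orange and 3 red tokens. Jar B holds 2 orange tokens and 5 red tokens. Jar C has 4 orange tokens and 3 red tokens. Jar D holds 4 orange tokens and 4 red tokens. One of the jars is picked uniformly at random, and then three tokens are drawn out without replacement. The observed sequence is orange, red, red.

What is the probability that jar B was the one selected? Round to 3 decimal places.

For each hypothesis, P(data | H) works out to: P(data | jar A) = (6/9)(3/8)(2/7) = 1/14; P(data | jar B) = (2/7)(5/6)(4/5) = 4/21; P(data | jar C) = (4/7)(3/6)(2/5) = 4/35; P(data | jar D) = (4/8)(4/7)(3/6) = 1/7.
The prior-weighted likelihoods are 1/4 · 1/14 = 1/56, 1/4 · 4/21 = 1/21, 1/4 · 4/35 = 1/35, 1/4 · 1/7 = 1/28; these sum to 109/840.
Therefore the posterior P(jar B | data) = (1/21) / (109/840) = 40/109.

0.367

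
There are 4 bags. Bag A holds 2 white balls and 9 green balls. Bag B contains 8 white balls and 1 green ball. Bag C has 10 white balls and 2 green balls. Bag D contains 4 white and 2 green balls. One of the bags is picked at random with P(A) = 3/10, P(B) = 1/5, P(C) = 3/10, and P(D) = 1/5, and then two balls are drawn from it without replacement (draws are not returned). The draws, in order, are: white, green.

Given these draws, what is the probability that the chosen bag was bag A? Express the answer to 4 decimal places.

Under each hypothesis, the probability of the observed sequence is: P(data | bag A) = (2/11)(9/10) = 0.16364; P(data | bag B) = (8/9)(1/8) = 0.11111; P(data | bag C) = (10/12)(2/11) = 0.15152; P(data | bag D) = (4/6)(2/5) = 0.26667.
Weighting by the prior gives 3/10 · 0.16364 = 0.049091, 1/5 · 0.11111 = 0.022222, 3/10 · 0.15152 = 0.045455, 1/5 · 0.26667 = 0.053333; these sum to 0.1701.
By Bayes' rule, P(bag A | data) = (0.049091) / (0.1701) = 0.2886.

0.2886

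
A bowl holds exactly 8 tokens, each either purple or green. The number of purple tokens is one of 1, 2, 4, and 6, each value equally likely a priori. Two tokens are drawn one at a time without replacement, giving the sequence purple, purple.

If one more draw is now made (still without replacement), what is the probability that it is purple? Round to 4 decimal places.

0.5455

The likelihood of the observed sequence under each hypothesis: P(data | r = 1) = (1/8)(0/7) = 0; P(data | r = 2) = (2/8)(1/7) = 1/28; P(data | r = 4) = (4/8)(3/7) = 3/14; P(data | r = 6) = (6/8)(5/7) = 15/28.
The prior-weighted likelihoods are 1/4 · 0 = 0, 1/4 · 1/28 = 1/112, 1/4 · 3/14 = 3/56, 1/4 · 15/28 = 15/112; these sum to 11/56.
Normalising, the posterior is P(r = 1 | data) = 0, P(r = 2 | data) = 1/22, P(r = 4 | data) = 3/11, P(r = 6 | data) = 15/22.
So P(purple next | data) = Σ P(purple next | H) P(H | data) = (0)(1/22) + (1/3)(3/11) + (2/3)(15/22) = 6/11.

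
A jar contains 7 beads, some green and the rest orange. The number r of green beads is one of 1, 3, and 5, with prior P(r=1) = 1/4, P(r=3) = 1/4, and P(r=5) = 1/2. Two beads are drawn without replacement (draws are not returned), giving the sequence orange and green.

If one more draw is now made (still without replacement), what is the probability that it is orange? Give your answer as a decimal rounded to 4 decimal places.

Compute the likelihood of the observed sequence for each case: P(data | r = 1) = (6/7)(1/6) = 1/7; P(data | r = 3) = (4/7)(3/6) = 2/7; P(data | r = 5) = (2/7)(5/6) = 5/21.
The prior-weighted likelihoods are 1/4 · 1/7 = 1/28, 1/4 · 2/7 = 1/14, 1/2 · 5/21 = 5/42; summing to 19/84.
The posterior is then P(r = 1 | data) = 3/19, P(r = 3 | data) = 6/19, P(r = 5 | data) = 10/19.
Averaging over the posterior, P(orange next | data) = (1)(3/19) + (3/5)(6/19) + (1/5)(10/19) = 43/95.

0.4526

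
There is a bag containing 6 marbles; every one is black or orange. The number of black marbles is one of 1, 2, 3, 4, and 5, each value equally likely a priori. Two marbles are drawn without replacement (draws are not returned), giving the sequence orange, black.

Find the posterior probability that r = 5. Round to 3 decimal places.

0.143

Under each hypothesis, the probability of the observed sequence is: P(data | r = 1) = (5/6)(1/5) = 1/6; P(data | r = 2) = (4/6)(2/5) = 4/15; P(data | r = 3) = (3/6)(3/5) = 3/10; P(data | r = 4) = (2/6)(4/5) = 4/15; P(data | r = 5) = (1/6)(5/5) = 1/6.
Weighting by the prior gives 1/5 · 1/6 = 1/30, 1/5 · 4/15 = 4/75, 1/5 · 3/10 = 3/50, 1/5 · 4/15 = 4/75, 1/5 · 1/6 = 1/30; these sum to 7/30.
Therefore the posterior P(r = 5 | data) = (1/30) / (7/30) = 1/7.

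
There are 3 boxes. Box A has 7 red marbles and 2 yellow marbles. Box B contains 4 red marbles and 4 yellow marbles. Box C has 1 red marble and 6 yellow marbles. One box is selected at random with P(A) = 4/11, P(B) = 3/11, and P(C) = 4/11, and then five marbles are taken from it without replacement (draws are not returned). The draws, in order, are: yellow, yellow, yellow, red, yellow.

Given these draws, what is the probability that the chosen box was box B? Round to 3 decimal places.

0.070

Compute the likelihood of the observed sequence for each case: P(data | box A) = (2/9)(1/8)(0/7) = 0; P(data | box B) = (4/8)(3/7)(2/6)(4/5)(1/4) = 1/70; P(data | box C) = (6/7)(5/6)(4/5)(1/4)(3/3) = 1/7.
Weighting by the prior gives 4/11 · 0 = 0, 3/11 · 1/70 = 3/770, 4/11 · 1/7 = 4/77; these sum to 43/770.
So P(box B | data) = (3/770) / (43/770) = 3/43.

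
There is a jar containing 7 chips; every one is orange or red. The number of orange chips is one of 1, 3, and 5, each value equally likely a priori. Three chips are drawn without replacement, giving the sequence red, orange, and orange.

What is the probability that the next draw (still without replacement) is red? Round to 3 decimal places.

0.438

The likelihood of the observed sequence under each hypothesis: P(data | r = 1) = (6/7)(1/6)(0/5) = 0; P(data | r = 3) = (4/7)(3/6)(2/5) = 4/35; P(data | r = 5) = (2/7)(5/6)(4/5) = 4/21.
Weighting by the prior gives 1/3 · 0 = 0, 1/3 · 4/35 = 4/105, 1/3 · 4/21 = 4/63; these sum to 32/315.
Dividing through by the total gives posterior P(r = 1 | data) = 0, P(r = 3 | data) = 3/8, P(r = 5 | data) = 5/8.
Averaging over the posterior, P(red next | data) = (3/4)(3/8) + (1/4)(5/8) = 7/16.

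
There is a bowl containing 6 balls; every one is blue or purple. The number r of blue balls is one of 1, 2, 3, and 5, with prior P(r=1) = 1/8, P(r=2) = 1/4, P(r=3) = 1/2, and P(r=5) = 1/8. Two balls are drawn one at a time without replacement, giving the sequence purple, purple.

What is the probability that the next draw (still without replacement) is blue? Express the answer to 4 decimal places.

The likelihood of the observed sequence under each hypothesis: P(data | r = 1) = (5/6)(4/5) = 2/3; P(data | r = 2) = (4/6)(3/5) = 2/5; P(data | r = 3) = (3/6)(2/5) = 1/5; P(data | r = 5) = (1/6)(0/5) = 0.
Multiplying each by its prior: 1/8 · 2/3 = 1/12, 1/4 · 2/5 = 1/10, 1/2 · 1/5 = 1/10, 1/8 · 0 = 0; with total 17/60.
The posterior is then P(r = 1 | data) = 5/17, P(r = 2 | data) = 6/17, P(r = 3 | data) = 6/17, P(r = 5 | data) = 0.
The predictive probability is P(blue next | data) = (1/4)(5/17) + (1/2)(6/17) + (3/4)(6/17) = 35/68.

0.5147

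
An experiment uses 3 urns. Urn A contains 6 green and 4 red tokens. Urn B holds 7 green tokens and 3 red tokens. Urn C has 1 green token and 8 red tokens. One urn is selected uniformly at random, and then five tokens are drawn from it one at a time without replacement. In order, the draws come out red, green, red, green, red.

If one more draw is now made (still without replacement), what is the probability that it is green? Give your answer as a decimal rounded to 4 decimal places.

For each hypothesis, P(data | H) works out to: P(data | urn A) = (4/10)(6/9)(3/8)(5/7)(2/6) = 1/42; P(data | urn B) = (3/10)(7/9)(2/8)(6/7)(1/6) = 1/120; P(data | urn C) = (8/9)(1/8)(7/7)(0/6) = 0.
Weighting by the prior gives 1/3 · 1/42 = 1/126, 1/3 · 1/120 = 1/360, 1/3 · 0 = 0; with total 3/280.
Dividing through by the total gives posterior P(urn A | data) = 20/27, P(urn B | data) = 7/27, P(urn C | data) = 0.
The predictive probability is P(green next | data) = (4/5)(20/27) + (1)(7/27) = 23/27.

0.8519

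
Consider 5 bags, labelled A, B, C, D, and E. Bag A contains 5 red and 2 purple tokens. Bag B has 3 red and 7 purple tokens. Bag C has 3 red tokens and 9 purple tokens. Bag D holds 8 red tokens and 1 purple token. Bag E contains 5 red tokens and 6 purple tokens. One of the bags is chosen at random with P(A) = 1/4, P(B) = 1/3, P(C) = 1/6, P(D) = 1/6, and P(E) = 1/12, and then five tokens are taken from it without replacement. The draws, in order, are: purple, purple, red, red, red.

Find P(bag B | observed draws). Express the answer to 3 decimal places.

For each hypothesis, P(data | H) works out to: P(data | bag A) = (2/7)(1/6)(5/5)(4/4)(3/3) = 0.047619; P(data | bag B) = (7/10)(6/9)(3/8)(2/7)(1/6) = 0.0083333; P(data | bag C) = (9/12)(8/11)(3/10)(2/9)(1/8) = 0.0045455; P(data | bag D) = (1/9)(0/8) = 0; P(data | bag E) = (6/11)(5/10)(5/9)(4/8)(3/7) = 0.032468.
Weighting by the prior gives 1/4 · 0.047619 = 0.011905, 1/3 · 0.0083333 = 0.0027778, 1/6 · 0.0045455 = 0.00075758, 1/6 · 0 = 0, 1/12 · 0.032468 = 0.0027056; with total 0.018146.
So P(bag B | data) = (0.0027778) / (0.018146) = 0.15308.

0.153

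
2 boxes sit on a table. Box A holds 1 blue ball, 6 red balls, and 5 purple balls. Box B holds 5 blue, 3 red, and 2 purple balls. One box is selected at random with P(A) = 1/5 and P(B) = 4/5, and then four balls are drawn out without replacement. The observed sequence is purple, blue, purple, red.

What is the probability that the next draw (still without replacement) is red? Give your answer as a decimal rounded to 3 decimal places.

0.420

For each hypothesis, P(data | H) works out to: P(data | box A) = (5/12)(1/11)(4/10)(6/9) = 0.010101; P(data | box B) = (2/10)(5/9)(1/8)(3/7) = 0.0059524.
Weighting by the prior gives 1/5 · 0.010101 = 0.0020202, 4/5 · 0.0059524 = 0.0047619; summing to 0.0067821.
Normalising, the posterior is P(box A | data) = 0.29787, P(box B | data) = 0.70213.
Averaging over the posterior, P(red next | data) = (5/8)(0.29787) + (1/3)(0.70213) = 0.42021.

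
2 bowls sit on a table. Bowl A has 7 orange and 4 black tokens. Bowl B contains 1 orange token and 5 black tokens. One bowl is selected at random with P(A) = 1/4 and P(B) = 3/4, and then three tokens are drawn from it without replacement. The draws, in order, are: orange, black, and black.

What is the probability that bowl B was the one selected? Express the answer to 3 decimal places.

0.855

For each hypothesis, P(data | H) works out to: P(data | bowl A) = (7/11)(4/10)(3/9) = 0.084848; P(data | bowl B) = (1/6)(5/5)(4/4) = 0.16667.
Multiplying each by its prior: 1/4 · 0.084848 = 0.021212, 3/4 · 0.16667 = 0.125; these sum to 0.14621.
So P(bowl B | data) = (0.125) / (0.14621) = 0.85492.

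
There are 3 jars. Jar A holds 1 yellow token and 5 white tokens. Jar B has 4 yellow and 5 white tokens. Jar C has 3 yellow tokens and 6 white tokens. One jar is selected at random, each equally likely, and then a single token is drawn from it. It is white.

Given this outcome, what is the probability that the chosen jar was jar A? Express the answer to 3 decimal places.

0.405

The likelihood of this draw under each hypothesis: P(data | jar A) = (5/6) = 5/6; P(data | jar B) = (5/9) = 5/9; P(data | jar C) = (6/9) = 2/3.
The prior-weighted likelihoods are 1/3 · 5/6 = 5/18, 1/3 · 5/9 = 5/27, 1/3 · 2/3 = 2/9; these sum to 37/54.
By Bayes' rule, P(jar A | data) = (5/18) / (37/54) = 15/37.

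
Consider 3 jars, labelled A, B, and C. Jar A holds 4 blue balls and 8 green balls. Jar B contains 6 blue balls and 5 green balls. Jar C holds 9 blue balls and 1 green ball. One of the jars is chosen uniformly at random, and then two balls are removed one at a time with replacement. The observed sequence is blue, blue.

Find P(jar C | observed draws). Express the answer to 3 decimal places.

0.665

The likelihood of the observed sequence under each hypothesis: P(data | jar A) = (4/12)(4/12) = 0.11111; P(data | jar B) = (6/11)(6/11) = 0.29752; P(data | jar C) = (9/10)(9/10) = 0.81.
The prior-weighted likelihoods are 1/3 · 0.11111 = 0.037037, 1/3 · 0.29752 = 0.099174, 1/3 · 0.81 = 0.27; with total 0.40621.
Therefore the posterior P(jar C | data) = (0.27) / (0.40621) = 0.66468.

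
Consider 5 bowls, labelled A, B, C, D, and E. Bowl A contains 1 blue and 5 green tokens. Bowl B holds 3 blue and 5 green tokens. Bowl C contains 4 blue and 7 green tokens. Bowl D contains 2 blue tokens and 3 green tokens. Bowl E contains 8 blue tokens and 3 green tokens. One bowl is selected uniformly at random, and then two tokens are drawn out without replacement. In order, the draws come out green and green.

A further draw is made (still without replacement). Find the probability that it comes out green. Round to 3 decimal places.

0.566

Under each hypothesis, the probability of the observed sequence is: P(data | bowl A) = (5/6)(4/5) = 0.66667; P(data | bowl B) = (5/8)(4/7) = 0.35714; P(data | bowl C) = (7/11)(6/10) = 0.38182; P(data | bowl D) = (3/5)(2/4) = 0.3; P(data | bowl E) = (3/11)(2/10) = 0.054545.
Weighting by the prior gives 1/5 · 0.66667 = 0.13333, 1/5 · 0.35714 = 0.071429, 1/5 · 0.38182 = 0.076364, 1/5 · 0.3 = 0.06, 1/5 · 0.054545 = 0.010909; with total 0.35203.
Normalising, the posterior is P(bowl A | data) = 0.37875, P(bowl B | data) = 0.2029, P(bowl C | data) = 0.21692, P(bowl D | data) = 0.17044, P(bowl E | data) = 0.030989.
So P(green next | data) = Σ P(green next | H) P(H | data) = (3/4)(0.37875) + (1/2)(0.2029) + (5/9)(0.21692) + (1/3)(0.17044) + (1/9)(0.030989) = 0.56628.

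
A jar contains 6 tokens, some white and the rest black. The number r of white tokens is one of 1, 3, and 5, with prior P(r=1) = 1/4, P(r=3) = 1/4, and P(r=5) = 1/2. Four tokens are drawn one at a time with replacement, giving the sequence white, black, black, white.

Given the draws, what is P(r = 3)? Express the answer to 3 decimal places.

Under each hypothesis, the probability of the observed sequence is: P(data | r = 1) = (1/6)(5/6)(5/6)(1/6) = 0.01929; P(data | r = 3) = (3/6)(3/6)(3/6)(3/6) = 0.0625; P(data | r = 5) = (5/6)(1/6)(1/6)(5/6) = 0.01929.
The prior-weighted likelihoods are 1/4 · 0.01929 = 0.0048225, 1/4 · 0.0625 = 0.015625, 1/2 · 0.01929 = 0.0096451; with total 0.030093.
Therefore the posterior P(r = 3 | data) = (0.015625) / (0.030093) = 0.51923.

0.519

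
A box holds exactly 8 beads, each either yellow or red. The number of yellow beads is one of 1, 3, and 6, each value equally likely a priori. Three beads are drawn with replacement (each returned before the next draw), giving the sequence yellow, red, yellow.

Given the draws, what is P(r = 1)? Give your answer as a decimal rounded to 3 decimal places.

0.056

For each hypothesis, P(data | H) works out to: P(data | r = 1) = (1/8)(7/8)(1/8) = 0.013672; P(data | r = 3) = (3/8)(5/8)(3/8) = 0.087891; P(data | r = 6) = (6/8)(2/8)(6/8) = 0.14062.
Weighting by the prior gives 1/3 · 0.013672 = 0.0045573, 1/3 · 0.087891 = 0.029297, 1/3 · 0.14062 = 0.046875; with total 0.080729.
By Bayes' rule, P(r = 1 | data) = (0.0045573) / (0.080729) = 0.056452.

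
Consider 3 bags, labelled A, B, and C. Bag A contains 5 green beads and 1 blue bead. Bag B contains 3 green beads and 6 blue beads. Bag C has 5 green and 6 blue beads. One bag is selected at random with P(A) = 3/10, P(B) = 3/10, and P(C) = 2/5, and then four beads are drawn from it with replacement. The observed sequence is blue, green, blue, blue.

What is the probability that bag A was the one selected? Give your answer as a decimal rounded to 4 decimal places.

0.0192

Compute the likelihood of the observed sequence for each case: P(data | bag A) = (1/6)(5/6)(1/6)(1/6) = 0.003858; P(data | bag B) = (6/9)(3/9)(6/9)(6/9) = 0.098765; P(data | bag C) = (6/11)(5/11)(6/11)(6/11) = 0.073765.
The prior-weighted likelihoods are 3/10 · 0.003858 = 0.0011574, 3/10 · 0.098765 = 0.02963, 2/5 · 0.073765 = 0.029506; summing to 0.060293.
So P(bag A | data) = (0.0011574) / (0.060293) = 0.019196.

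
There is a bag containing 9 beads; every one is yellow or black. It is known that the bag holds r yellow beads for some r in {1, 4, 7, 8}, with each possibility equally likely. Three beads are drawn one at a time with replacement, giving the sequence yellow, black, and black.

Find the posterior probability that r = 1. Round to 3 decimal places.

Under each hypothesis, the probability of the observed sequence is: P(data | r = 1) = (1/9)(8/9)(8/9) = 64/729; P(data | r = 4) = (4/9)(5/9)(5/9) = 100/729; P(data | r = 7) = (7/9)(2/9)(2/9) = 28/729; P(data | r = 8) = (8/9)(1/9)(1/9) = 8/729.
The prior-weighted likelihoods are 1/4 · 64/729 = 16/729, 1/4 · 100/729 = 25/729, 1/4 · 28/729 = 7/729, 1/4 · 8/729 = 2/729; summing to 50/729.
So P(r = 1 | data) = (16/729) / (50/729) = 8/25.

0.320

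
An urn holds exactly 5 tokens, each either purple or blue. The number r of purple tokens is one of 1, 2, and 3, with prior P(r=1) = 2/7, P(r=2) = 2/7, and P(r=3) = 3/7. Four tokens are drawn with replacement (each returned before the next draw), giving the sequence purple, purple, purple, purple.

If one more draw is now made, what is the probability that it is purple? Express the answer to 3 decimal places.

For each hypothesis, P(data | H) works out to: P(data | r = 1) = (1/5)(1/5)(1/5)(1/5) = 0.0016; P(data | r = 2) = (2/5)(2/5)(2/5)(2/5) = 0.0256; P(data | r = 3) = (3/5)(3/5)(3/5)(3/5) = 0.1296.
Multiplying each by its prior: 2/7 · 0.0016 = 0.00045714, 2/7 · 0.0256 = 0.0073143, 3/7 · 0.1296 = 0.055543; summing to 0.063314.
The posterior is then P(r = 1 | data) = 0.0072202, P(r = 2 | data) = 0.11552, P(r = 3 | data) = 0.87726.
Averaging over the posterior, P(purple next | data) = (1/5)(0.0072202) + (2/5)(0.11552) + (3/5)(0.87726) = 0.57401.

0.574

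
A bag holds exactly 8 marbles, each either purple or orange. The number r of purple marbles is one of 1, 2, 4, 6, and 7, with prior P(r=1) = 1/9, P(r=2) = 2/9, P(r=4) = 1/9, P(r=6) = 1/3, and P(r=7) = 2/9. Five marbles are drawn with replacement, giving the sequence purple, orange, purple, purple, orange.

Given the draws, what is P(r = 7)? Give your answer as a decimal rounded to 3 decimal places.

0.139

Compute the likelihood of the observed sequence for each case: P(data | r = 1) = (1/8)(7/8)(1/8)(1/8)(7/8) = 0.0014954; P(data | r = 2) = (2/8)(6/8)(2/8)(2/8)(6/8) = 0.0087891; P(data | r = 4) = (4/8)(4/8)(4/8)(4/8)(4/8) = 0.03125; P(data | r = 6) = (6/8)(2/8)(6/8)(6/8)(2/8) = 0.026367; P(data | r = 7) = (7/8)(1/8)(7/8)(7/8)(1/8) = 0.010468.
Multiplying each by its prior: 1/9 · 0.0014954 = 0.00016615, 2/9 · 0.0087891 = 0.0019531, 1/9 · 0.03125 = 0.0034722, 1/3 · 0.026367 = 0.0087891, 2/9 · 0.010468 = 0.0023261; summing to 0.016707.
Hence P(r = 7 | data) = (0.0023261) / (0.016707) = 0.13923.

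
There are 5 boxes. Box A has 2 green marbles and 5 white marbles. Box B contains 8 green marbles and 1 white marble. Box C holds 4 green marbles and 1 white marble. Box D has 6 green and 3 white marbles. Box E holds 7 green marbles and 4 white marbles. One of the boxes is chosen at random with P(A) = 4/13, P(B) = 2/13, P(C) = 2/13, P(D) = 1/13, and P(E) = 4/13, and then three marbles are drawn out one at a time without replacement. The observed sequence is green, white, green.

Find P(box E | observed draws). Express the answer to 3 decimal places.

Under each hypothesis, the probability of the observed sequence is: P(data | box A) = (2/7)(5/6)(1/5) = 0.047619; P(data | box B) = (8/9)(1/8)(7/7) = 0.11111; P(data | box C) = (4/5)(1/4)(3/3) = 0.2; P(data | box D) = (6/9)(3/8)(5/7) = 0.17857; P(data | box E) = (7/11)(4/10)(6/9) = 0.1697.
The prior-weighted likelihoods are 4/13 · 0.047619 = 0.014652, 2/13 · 0.11111 = 0.017094, 2/13 · 0.2 = 0.030769, 1/13 · 0.17857 = 0.013736, 4/13 · 0.1697 = 0.052214; summing to 0.12847.
Therefore the posterior P(box E | data) = (0.052214) / (0.12847) = 0.40645.

0.406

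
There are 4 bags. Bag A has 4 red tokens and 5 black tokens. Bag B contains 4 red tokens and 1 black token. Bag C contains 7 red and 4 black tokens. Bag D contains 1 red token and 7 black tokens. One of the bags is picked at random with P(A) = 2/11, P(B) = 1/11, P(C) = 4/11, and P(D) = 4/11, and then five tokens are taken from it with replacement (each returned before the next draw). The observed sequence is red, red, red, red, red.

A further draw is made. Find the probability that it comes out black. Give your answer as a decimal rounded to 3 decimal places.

0.303

Compute the likelihood of the observed sequence for each case: P(data | bag A) = (4/9)(4/9)(4/9)(4/9)(4/9) = 0.017342; P(data | bag B) = (4/5)(4/5)(4/5)(4/5)(4/5) = 0.32768; P(data | bag C) = (7/11)(7/11)(7/11)(7/11)(7/11) = 0.10436; P(data | bag D) = (1/8)(1/8)(1/8)(1/8)(1/8) = 3.0518e-05.
Multiplying each by its prior: 2/11 · 0.017342 = 0.003153, 1/11 · 0.32768 = 0.029789, 4/11 · 0.10436 = 0.037948, 4/11 · 3.0518e-05 = 1.1097e-05; with total 0.070902.
Dividing through by the total gives posterior P(bag A | data) = 0.04447, P(bag B | data) = 0.42015, P(bag C | data) = 0.53523, P(bag D | data) = 0.00015652.
So P(black next | data) = Σ P(black next | H) P(H | data) = (5/9)(0.04447) + (1/5)(0.42015) + (4/11)(0.53523) + (7/8)(0.00015652) = 0.3035.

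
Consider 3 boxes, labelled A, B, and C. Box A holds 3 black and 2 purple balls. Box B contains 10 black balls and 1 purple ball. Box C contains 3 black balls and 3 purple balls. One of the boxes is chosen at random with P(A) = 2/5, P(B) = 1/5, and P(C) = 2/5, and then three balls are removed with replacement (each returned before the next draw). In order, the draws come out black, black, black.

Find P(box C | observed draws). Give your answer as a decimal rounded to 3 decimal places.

Under each hypothesis, the probability of the observed sequence is: P(data | box A) = (3/5)(3/5)(3/5) = 0.216; P(data | box B) = (10/11)(10/11)(10/11) = 0.75131; P(data | box C) = (3/6)(3/6)(3/6) = 0.125.
The prior-weighted likelihoods are 2/5 · 0.216 = 0.0864, 1/5 · 0.75131 = 0.15026, 2/5 · 0.125 = 0.05; summing to 0.28666.
Hence P(box C | data) = (0.05) / (0.28666) = 0.17442.

0.174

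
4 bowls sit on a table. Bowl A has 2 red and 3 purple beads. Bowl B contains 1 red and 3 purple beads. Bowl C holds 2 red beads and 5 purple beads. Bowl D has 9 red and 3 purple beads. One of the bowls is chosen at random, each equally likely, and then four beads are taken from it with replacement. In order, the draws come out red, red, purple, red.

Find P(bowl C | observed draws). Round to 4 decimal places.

0.0967

The likelihood of the observed sequence under each hypothesis: P(data | bowl A) = (2/5)(2/5)(3/5)(2/5) = 0.0384; P(data | bowl B) = (1/4)(1/4)(3/4)(1/4) = 0.011719; P(data | bowl C) = (2/7)(2/7)(5/7)(2/7) = 0.01666; P(data | bowl D) = (9/12)(9/12)(3/12)(9/12) = 0.10547.
The prior-weighted likelihoods are 1/4 · 0.0384 = 0.0096, 1/4 · 0.011719 = 0.0029297, 1/4 · 0.01666 = 0.0041649, 1/4 · 0.10547 = 0.026367; with total 0.043062.
Therefore the posterior P(bowl C | data) = (0.0041649) / (0.043062) = 0.09672.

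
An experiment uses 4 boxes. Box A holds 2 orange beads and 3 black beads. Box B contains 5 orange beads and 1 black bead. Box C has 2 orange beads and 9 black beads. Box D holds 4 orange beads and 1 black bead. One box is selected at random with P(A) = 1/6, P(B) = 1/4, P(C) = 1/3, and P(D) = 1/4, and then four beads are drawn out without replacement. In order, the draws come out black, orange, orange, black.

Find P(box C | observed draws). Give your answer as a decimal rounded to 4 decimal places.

Compute the likelihood of the observed sequence for each case: P(data | box A) = (3/5)(2/4)(1/3)(2/2) = 1/10; P(data | box B) = (1/6)(5/5)(4/4)(0/3) = 0; P(data | box C) = (9/11)(2/10)(1/9)(8/8) = 1/55; P(data | box D) = (1/5)(4/4)(3/3)(0/2) = 0.
Weighting by the prior gives 1/6 · 1/10 = 1/60, 1/4 · 0 = 0, 1/3 · 1/55 = 1/165, 1/4 · 0 = 0; these sum to 1/44.
By Bayes' rule, P(box C | data) = (1/165) / (1/44) = 4/15.

0.2667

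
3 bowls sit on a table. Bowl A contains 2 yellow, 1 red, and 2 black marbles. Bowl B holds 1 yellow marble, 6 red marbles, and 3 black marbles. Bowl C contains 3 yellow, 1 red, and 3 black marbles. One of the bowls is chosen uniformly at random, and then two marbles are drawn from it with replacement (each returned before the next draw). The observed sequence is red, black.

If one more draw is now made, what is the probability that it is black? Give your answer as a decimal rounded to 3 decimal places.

0.349

The likelihood of the observed sequence under each hypothesis: P(data | bowl A) = (1/5)(2/5) = 0.08; P(data | bowl B) = (6/10)(3/10) = 0.18; P(data | bowl C) = (1/7)(3/7) = 0.061224.
Weighting by the prior gives 1/3 · 0.08 = 0.026667, 1/3 · 0.18 = 0.06, 1/3 · 0.061224 = 0.020408; with total 0.10707.
Normalising, the posterior is P(bowl A | data) = 0.24905, P(bowl B | data) = 0.56036, P(bowl C | data) = 0.1906.
The predictive probability is P(black next | data) = (2/5)(0.24905) + (3/10)(0.56036) + (3/7)(0.1906) = 0.34941.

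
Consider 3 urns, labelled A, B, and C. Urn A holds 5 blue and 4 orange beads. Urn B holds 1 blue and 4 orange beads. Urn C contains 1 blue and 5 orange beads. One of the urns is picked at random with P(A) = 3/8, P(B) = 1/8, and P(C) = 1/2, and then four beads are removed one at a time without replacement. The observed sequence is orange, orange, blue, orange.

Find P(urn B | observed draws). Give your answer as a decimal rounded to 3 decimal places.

0.203

For each hypothesis, P(data | H) works out to: P(data | urn A) = (4/9)(3/8)(5/7)(2/6) = 5/126; P(data | urn B) = (4/5)(3/4)(1/3)(2/2) = 1/5; P(data | urn C) = (5/6)(4/5)(1/4)(3/3) = 1/6.
Multiplying each by its prior: 3/8 · 5/126 = 5/336, 1/8 · 1/5 = 1/40, 1/2 · 1/6 = 1/12; with total 69/560.
So P(urn B | data) = (1/40) / (69/560) = 14/69.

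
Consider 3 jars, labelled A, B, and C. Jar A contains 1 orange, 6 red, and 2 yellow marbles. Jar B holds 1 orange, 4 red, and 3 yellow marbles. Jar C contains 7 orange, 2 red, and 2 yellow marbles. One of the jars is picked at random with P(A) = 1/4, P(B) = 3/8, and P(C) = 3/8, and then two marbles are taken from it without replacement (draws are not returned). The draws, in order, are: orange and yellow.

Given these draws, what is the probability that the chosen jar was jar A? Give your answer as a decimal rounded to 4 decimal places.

0.0929

The likelihood of the observed sequence under each hypothesis: P(data | jar A) = (1/9)(2/8) = 0.027778; P(data | jar B) = (1/8)(3/7) = 0.053571; P(data | jar C) = (7/11)(2/10) = 0.12727.
The prior-weighted likelihoods are 1/4 · 0.027778 = 0.0069444, 3/8 · 0.053571 = 0.020089, 3/8 · 0.12727 = 0.047727; summing to 0.074761.
So P(jar A | data) = (0.0069444) / (0.074761) = 0.092889.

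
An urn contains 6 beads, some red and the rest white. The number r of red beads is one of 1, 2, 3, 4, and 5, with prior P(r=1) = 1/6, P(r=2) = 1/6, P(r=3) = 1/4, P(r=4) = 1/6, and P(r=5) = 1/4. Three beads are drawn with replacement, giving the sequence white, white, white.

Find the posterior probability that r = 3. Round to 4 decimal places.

Under each hypothesis, the probability of the observed sequence is: P(data | r = 1) = (5/6)(5/6)(5/6) = 0.5787; P(data | r = 2) = (4/6)(4/6)(4/6) = 0.2963; P(data | r = 3) = (3/6)(3/6)(3/6) = 0.125; P(data | r = 4) = (2/6)(2/6)(2/6) = 0.037037; P(data | r = 5) = (1/6)(1/6)(1/6) = 0.0046296.
The prior-weighted likelihoods are 1/6 · 0.5787 = 0.096451, 1/6 · 0.2963 = 0.049383, 1/4 · 0.125 = 0.03125, 1/6 · 0.037037 = 0.0061728, 1/4 · 0.0046296 = 0.0011574; summing to 0.18441.
So P(r = 3 | data) = (0.03125) / (0.18441) = 0.16946.

0.1695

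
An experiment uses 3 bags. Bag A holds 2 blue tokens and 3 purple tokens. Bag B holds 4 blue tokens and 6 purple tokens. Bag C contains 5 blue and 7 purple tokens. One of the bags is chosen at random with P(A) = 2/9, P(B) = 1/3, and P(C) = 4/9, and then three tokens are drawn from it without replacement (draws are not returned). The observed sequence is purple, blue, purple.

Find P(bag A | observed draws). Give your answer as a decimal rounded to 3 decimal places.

Compute the likelihood of the observed sequence for each case: P(data | bag A) = (3/5)(2/4)(2/3) = 1/5; P(data | bag B) = (6/10)(4/9)(5/8) = 1/6; P(data | bag C) = (7/12)(5/11)(6/10) = 7/44.
The prior-weighted likelihoods are 2/9 · 1/5 = 2/45, 1/3 · 1/6 = 1/18, 4/9 · 7/44 = 7/99; these sum to 169/990.
By Bayes' rule, P(bag A | data) = (2/45) / (169/990) = 44/169.

0.260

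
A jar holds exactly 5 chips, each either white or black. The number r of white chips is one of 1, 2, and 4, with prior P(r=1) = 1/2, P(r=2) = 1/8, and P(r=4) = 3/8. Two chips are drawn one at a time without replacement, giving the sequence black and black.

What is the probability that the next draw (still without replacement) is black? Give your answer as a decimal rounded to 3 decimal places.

0.630

The likelihood of the observed sequence under each hypothesis: P(data | r = 1) = (4/5)(3/4) = 3/5; P(data | r = 2) = (3/5)(2/4) = 3/10; P(data | r = 4) = (1/5)(0/4) = 0.
Multiplying each by its prior: 1/2 · 3/5 = 3/10, 1/8 · 3/10 = 3/80, 3/8 · 0 = 0; with total 27/80.
Normalising, the posterior is P(r = 1 | data) = 8/9, P(r = 2 | data) = 1/9, P(r = 4 | data) = 0.
So P(black next | data) = Σ P(black next | H) P(H | data) = (2/3)(8/9) + (1/3)(1/9) = 17/27.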